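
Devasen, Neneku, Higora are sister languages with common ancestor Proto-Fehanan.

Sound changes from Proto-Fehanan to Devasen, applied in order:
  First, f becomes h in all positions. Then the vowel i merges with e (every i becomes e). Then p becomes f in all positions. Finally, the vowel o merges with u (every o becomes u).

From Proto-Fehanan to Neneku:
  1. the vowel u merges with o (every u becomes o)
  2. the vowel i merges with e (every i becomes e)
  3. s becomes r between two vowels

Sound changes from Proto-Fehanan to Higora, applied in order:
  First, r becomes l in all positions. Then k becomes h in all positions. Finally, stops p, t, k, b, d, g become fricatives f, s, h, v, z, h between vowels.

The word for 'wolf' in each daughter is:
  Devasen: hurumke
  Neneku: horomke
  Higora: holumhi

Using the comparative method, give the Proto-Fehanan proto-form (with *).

*horumki

Position 4: Devasen has u, Neneku has o, Higora has u. Higora preserves u here (none of its changes turn any other segment into u), so the proto-segment is *u.
Position 7: Devasen has e, Neneku has e, Higora has i. Higora preserves i here (none of its changes turn any other segment into i), so the proto-segment is *i.
Position 6: Devasen has k, Neneku has k, Higora has h. Devasen preserves k here (none of its changes turn any other segment into k), so the proto-segment is *k.
This points to *horumki. Verify forward in each daughter:
Devasen: *horumki > horumke > hurumke  (by vowel merger, vowel merger)
Neneku: start from *horumki.
  rule 1 (vowel merger): horumki → horomki
  rule 2 (vowel merger): horomki → horomke
  rule 3: no change — horomke
  ⇒ Neneku horomke
Higora: start from *horumki.
  rule 1 (unconditioned shift): horumki → holumki
  rule 2 (unconditioned shift): holumki → holumhi
  rule 3: no change — holumhi
  ⇒ Higora holumhi
*horumki is the unique common source.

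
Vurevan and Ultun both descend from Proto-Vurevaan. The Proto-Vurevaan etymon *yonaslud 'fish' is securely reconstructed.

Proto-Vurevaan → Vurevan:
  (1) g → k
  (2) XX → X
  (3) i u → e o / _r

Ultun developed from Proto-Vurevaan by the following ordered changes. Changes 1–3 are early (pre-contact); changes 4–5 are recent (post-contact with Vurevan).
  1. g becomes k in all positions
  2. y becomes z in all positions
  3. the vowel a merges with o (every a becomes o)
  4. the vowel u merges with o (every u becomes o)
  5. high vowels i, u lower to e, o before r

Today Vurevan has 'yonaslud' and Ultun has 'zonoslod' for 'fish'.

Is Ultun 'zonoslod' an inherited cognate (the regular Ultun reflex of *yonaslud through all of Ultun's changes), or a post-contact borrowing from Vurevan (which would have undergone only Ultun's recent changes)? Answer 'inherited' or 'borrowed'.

If inherited, *yonaslud would pass through all of Ultun's changes:
Ultun: start from *yonaslud.
  rule 1: no change — yonaslud
  rule 2 (unconditioned shift): yonaslud → zonaslud
  rule 3 (vowel merger): zonaslud → zonoslud
  rule 4 (vowel merger): zonoslud → zonoslod
  rule 5: no change — zonoslod
  ⇒ Ultun zonoslod
If borrowed from Vurevan 'yonaslud' after the early changes, it would undergo only the recent ones:
  rule 4 (vowel merger): yonaslud → yonaslod
  rule 5 (pre-rhotic lowering): no change (yonaslod)
  ⇒ as a loan: yonaslod
Ultun 'zonoslod' matches the inherited outcome exactly, so it is an inherited cognate, not a loan.

inherited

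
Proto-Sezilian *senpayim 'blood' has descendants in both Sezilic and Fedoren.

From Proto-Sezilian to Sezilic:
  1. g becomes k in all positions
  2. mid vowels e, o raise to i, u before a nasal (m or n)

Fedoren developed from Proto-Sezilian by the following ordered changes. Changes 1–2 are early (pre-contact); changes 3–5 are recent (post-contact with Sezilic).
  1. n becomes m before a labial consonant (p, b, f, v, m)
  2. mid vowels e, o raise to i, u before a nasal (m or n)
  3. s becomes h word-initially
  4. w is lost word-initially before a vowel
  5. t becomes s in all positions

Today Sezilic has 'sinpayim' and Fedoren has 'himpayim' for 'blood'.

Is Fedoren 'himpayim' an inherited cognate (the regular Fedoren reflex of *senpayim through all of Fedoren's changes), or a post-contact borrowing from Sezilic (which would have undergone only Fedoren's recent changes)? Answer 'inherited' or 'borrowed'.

If inherited, *senpayim would pass through all of Fedoren's changes:
Fedoren: *senpayim
  senpayim → sempayim   [nasal place assimilation]
  sempayim → simpayim   [pre-nasal raising]
  simpayim → himpayim   [debuccalisation]
  himpayim (rule 4 does not apply)
  himpayim (rule 5 does not apply)
  giving Fedoren himpayim.
If borrowed from Sezilic 'sinpayim' after the early changes, it would undergo only the recent ones:
  rule 3 (debuccalisation): sinpayim → hinpayim
  rule 4 (glide loss): no change (hinpayim)
  rule 5 (unconditioned shift): no change (hinpayim)
  ⇒ as a loan: hinpayim
Fedoren 'himpayim' matches the inherited outcome exactly, so it is an inherited cognate, not a loan.

inherited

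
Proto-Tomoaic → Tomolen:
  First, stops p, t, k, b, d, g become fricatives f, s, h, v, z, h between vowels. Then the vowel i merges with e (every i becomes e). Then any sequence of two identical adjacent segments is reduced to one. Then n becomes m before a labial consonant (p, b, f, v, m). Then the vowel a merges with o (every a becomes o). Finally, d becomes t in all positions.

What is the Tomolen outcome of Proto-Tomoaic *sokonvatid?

sohomvoset

Tomolen: *sokonvatid
  sokonvatid → sohonvasid   [intervocalic lenition]
  sohonvasid → sohonvased   [vowel merger]
  sohonvased (rule 3 does not apply)
  sohonvased → sohomvased   [nasal place assimilation]
  sohomvased → sohomvosed   [vowel merger]
  sohomvosed → sohomvoset   [unconditioned shift]
  giving Tomolen sohomvoset.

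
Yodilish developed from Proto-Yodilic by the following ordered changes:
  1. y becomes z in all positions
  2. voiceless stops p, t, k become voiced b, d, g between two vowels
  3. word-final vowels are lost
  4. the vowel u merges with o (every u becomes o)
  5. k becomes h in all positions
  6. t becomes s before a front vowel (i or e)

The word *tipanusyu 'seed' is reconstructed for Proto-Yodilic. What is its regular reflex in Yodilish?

Yodilish: start from *tipanusyu.
  rule 1 (unconditioned shift): tipanusyu → tipanuszu
  rule 2 (intervocalic voicing): tipanuszu → tibanuszu
  rule 3 (apocope): tibanuszu → tibanusz
  rule 4 (vowel merger): tibanusz → tibanosz
  rule 5: no change — tibanosz
  rule 6 (palatalisation): tibanosz → sibanosz
  ⇒ Yodilish sibanosz

sibanosz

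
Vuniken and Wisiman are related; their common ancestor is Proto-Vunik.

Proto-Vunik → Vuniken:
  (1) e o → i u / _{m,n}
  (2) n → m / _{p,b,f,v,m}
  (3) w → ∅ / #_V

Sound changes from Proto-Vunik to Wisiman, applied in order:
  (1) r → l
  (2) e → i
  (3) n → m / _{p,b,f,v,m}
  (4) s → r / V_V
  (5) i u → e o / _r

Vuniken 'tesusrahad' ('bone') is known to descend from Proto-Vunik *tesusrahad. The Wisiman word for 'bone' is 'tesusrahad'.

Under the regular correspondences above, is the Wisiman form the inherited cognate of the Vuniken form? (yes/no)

Derive the expected Wisiman reflex of *tesusrahad:
Wisiman: *tesusrahad > tesuslahad > tisuslahad > tiruslahad > teruslahad  (by unconditioned shift, vowel merger, rhotacism, pre-rhotic lowering)
The regular Wisiman reflex would be 'teruslahad', but the attested form is 'tesusrahad'. The correspondence is irregular, so they are not cognates (the Wisiman form has a different source).

no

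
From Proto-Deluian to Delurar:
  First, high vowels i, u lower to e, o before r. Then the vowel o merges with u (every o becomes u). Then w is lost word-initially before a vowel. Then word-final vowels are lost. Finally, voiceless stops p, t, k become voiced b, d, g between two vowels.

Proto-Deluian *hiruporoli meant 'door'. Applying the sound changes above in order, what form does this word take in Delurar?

Delurar: start from *hiruporoli.
  rule 1 (pre-rhotic lowering): hiruporoli → heruporoli
  rule 2 (vowel merger): heruporoli → herupuruli
  rule 3: no change — herupuruli
  rule 4 (apocope): herupuruli → herupurul
  rule 5 (intervocalic voicing): herupurul → heruburul
  ⇒ Delurar heruburul

heruburul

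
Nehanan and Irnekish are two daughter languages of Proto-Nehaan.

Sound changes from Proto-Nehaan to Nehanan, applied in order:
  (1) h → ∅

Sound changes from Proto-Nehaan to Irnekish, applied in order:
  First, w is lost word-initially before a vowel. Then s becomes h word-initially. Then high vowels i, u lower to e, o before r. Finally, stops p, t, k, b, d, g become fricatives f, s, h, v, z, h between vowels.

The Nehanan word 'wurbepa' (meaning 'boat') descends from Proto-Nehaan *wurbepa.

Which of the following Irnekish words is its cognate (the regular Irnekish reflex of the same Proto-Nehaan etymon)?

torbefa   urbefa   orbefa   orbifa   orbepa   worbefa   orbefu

orbefa

Irnekish: start from *wurbepa.
  rule 1 (glide loss): wurbepa → urbepa
  rule 2: no change — urbepa
  rule 3 (pre-rhotic lowering): urbepa → orbepa
  rule 4 (intervocalic lenition): orbepa → orbefa
  ⇒ Irnekish orbefa
Among the options, 'orbefa' alone shows every Irnekish change applied in order.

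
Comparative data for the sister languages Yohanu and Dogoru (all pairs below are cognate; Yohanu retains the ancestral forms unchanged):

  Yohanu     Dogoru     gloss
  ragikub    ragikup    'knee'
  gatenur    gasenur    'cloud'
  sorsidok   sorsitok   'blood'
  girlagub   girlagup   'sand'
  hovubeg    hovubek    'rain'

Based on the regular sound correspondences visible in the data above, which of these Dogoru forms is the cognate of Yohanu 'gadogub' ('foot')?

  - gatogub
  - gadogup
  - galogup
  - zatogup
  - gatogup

gatogup

sorsidok ~ sorsitok — Yohanu d corresponds to Dogoru t between vowels (before a back vowel).
ragikub ~ ragikup, girlagub ~ girlagup — Yohanu b corresponds to Dogoru p word-finally.
Applying these to Yohanu 'gadogub':
  gadogub → gatogub   (d→t between vowels (before a back vowel))
  gatogub → gatogup   (b→p word-finally)
So the Dogoru cognate is 'gatogup'.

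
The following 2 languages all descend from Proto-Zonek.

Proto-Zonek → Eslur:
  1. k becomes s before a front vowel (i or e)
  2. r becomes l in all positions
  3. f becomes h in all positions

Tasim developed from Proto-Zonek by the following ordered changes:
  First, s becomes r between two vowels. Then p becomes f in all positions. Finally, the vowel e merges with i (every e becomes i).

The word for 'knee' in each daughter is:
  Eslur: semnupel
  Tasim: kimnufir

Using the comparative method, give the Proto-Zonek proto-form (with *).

*kemnuper

Position 7: Eslur has e, Tasim has i. Eslur preserves e here (none of its changes turn any other segment into e), so the proto-segment is *e.
Position 8: Eslur has l, Tasim has r. Taking the neighbouring segments as reconstructed: Eslur l could go back to *l or *r; Tasim r can only go back to *r — the one source consistent with every daughter is *r.
Position 2: Eslur has e, Tasim has i. Eslur preserves e here (none of its changes turn any other segment into e), so the proto-segment is *e.
Continuing position by position gives *kemnuper; check it forward:
Eslur: start from *kemnuper.
  rule 1 (palatalisation): kemnuper → semnuper
  rule 2 (unconditioned shift): semnuper → semnupel
  rule 3: no change — semnupel
  ⇒ Eslur semnupel
Tasim: start from *kemnuper.
  rule 1: no change — kemnuper
  rule 2 (unconditioned shift): kemnuper → kemnufer
  rule 3 (vowel merger): kemnufer → kimnufir
  ⇒ Tasim kimnufir
Only *kemnuper yields all of Eslur semnupel, Tasim kimnufir.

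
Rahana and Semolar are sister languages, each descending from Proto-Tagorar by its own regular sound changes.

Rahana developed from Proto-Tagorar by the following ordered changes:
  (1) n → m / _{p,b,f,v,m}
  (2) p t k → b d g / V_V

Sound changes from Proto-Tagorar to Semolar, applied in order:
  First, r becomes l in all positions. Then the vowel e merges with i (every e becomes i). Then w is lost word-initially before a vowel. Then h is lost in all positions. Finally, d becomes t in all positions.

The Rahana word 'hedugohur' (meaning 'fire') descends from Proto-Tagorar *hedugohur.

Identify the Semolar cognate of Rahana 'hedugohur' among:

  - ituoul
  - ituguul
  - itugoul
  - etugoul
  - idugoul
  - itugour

itugoul

Semolar: *hedugohur
  hedugohur → hedugohul   [unconditioned shift]
  hedugohul → hidugohul   [vowel merger]
  hidugohul (rule 3 does not apply)
  hidugohul → idugoul   [h-loss]
  idugoul → itugoul   [unconditioned shift]
  giving Semolar itugoul.
The other candidates each miss or misapply at least one Semolar change.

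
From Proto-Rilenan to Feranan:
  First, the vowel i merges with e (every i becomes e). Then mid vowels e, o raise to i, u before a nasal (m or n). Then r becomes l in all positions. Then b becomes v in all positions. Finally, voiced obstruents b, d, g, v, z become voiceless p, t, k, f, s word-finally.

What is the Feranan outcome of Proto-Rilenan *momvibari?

Feranan: start from *momvibari.
  rule 1 (vowel merger): momvibari → momvebare
  rule 2 (pre-nasal raising): momvebare → mumvebare
  rule 3 (unconditioned shift): mumvebare → mumvebale
  rule 4 (unconditioned shift): mumvebale → mumvevale
  rule 5: no change — mumvevale
  ⇒ Feranan mumvevale

mumvevale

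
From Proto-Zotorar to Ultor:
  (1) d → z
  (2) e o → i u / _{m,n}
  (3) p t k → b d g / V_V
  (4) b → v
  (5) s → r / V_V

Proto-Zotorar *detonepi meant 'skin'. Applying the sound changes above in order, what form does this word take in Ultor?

Ultor: *detonepi > zetonepi > zetunepi > zedunebi > zedunevi  (by unconditioned shift, pre-nasal raising, intervocalic voicing, unconditioned shift)

zedunevi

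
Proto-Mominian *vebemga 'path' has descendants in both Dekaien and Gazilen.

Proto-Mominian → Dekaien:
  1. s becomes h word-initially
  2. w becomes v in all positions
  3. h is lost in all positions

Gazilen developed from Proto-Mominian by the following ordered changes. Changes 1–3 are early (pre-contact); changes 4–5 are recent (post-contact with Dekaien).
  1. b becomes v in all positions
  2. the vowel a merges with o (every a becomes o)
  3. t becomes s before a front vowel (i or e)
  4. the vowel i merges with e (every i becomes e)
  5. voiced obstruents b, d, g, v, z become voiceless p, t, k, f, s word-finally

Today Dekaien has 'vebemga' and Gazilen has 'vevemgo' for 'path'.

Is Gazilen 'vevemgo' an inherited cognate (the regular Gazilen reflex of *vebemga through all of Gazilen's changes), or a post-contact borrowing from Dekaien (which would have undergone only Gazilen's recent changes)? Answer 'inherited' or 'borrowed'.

inherited

If inherited, *vebemga would pass through all of Gazilen's changes:
Gazilen: *vebemga
  vebemga → vevemga   [unconditioned shift]
  vevemga → vevemgo   [vowel merger]
  vevemgo (rule 3 does not apply)
  vevemgo (rule 4 does not apply)
  vevemgo (rule 5 does not apply)
  giving Gazilen vevemgo.
If borrowed from Dekaien 'vebemga' after the early changes, it would undergo only the recent ones:
  rule 4 (vowel merger): no change (vebemga)
  rule 5 (final devoicing): no change (vebemga)
  ⇒ as a loan: vebemga
Gazilen 'vevemgo' matches the inherited outcome exactly, so it is an inherited cognate, not a loan.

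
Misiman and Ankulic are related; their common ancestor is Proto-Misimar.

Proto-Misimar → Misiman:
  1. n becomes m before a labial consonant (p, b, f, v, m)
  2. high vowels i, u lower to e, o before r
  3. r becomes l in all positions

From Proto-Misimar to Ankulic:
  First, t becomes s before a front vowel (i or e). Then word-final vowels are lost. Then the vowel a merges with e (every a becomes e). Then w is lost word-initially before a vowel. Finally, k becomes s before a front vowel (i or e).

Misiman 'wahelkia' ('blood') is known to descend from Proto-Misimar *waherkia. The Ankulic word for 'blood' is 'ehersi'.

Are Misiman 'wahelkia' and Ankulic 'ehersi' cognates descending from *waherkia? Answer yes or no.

yes

Derive the expected Ankulic reflex of *waherkia:
Ankulic: *waherkia > waherki > weherki > eherki > ehersi  (by apocope, vowel merger, glide loss, palatalisation)
Ankulic 'ehersi' matches the regular reflex exactly, so the pair is cognate.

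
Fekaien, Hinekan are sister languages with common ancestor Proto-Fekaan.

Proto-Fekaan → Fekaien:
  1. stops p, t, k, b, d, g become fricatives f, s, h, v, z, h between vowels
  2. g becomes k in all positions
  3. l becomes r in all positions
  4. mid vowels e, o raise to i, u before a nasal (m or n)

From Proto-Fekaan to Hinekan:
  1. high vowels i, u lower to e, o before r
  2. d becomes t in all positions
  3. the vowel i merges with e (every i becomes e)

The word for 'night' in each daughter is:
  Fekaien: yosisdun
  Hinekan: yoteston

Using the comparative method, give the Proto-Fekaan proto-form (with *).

*yotisdon

Position 4: Fekaien has i, Hinekan has e. Taking the neighbouring segments as reconstructed: Fekaien i can only go back to *i; Hinekan e could go back to *e or *i — the one source consistent with every daughter is *i.
Position 3: Fekaien has s, Hinekan has t. Taking the neighbouring segments as reconstructed: Fekaien s could go back to *t or *s; Hinekan t could go back to *t or *d — the one source consistent with every daughter is *t.
Position 6: Fekaien has d, Hinekan has t. Fekaien preserves d here (none of its changes turn any other segment into d), so the proto-segment is *d.
Verify the candidate proto-form against each daughter:
Fekaien: start from *yotisdon.
  rule 1 (intervocalic lenition): yotisdon → yosisdon
  rule 2: no change — yosisdon
  rule 3: no change — yosisdon
  rule 4 (pre-nasal raising): yosisdon → yosisdun
  ⇒ Fekaien yosisdun
Hinekan: start from *yotisdon.
  rule 1: no change — yotisdon
  rule 2 (unconditioned shift): yotisdon → yotiston
  rule 3 (vowel merger): yotiston → yoteston
  ⇒ Hinekan yoteston
*yotisdon is the unique common source.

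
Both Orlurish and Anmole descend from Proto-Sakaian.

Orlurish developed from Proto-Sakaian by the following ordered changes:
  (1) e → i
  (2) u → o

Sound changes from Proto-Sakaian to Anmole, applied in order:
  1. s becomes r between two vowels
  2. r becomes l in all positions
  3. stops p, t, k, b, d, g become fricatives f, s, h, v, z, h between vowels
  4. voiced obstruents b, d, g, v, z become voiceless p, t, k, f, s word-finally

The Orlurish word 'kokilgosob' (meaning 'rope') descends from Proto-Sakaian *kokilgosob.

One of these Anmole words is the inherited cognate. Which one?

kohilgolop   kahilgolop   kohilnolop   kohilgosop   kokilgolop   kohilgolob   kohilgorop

kohilgolop

Anmole: *kokilgosob > kokilgorob > kokilgolob > kohilgolob > kohilgolop  (by rhotacism, unconditioned shift, intervocalic lenition, final devoicing)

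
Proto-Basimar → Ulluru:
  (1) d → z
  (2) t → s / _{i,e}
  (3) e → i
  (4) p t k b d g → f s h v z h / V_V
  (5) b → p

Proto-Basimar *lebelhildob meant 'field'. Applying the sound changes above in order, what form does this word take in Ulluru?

livilhilzop

Ulluru: start from *lebelhildob.
  rule 1 (unconditioned shift): lebelhildob → lebelhilzob
  rule 2: no change — lebelhilzob
  rule 3 (vowel merger): lebelhilzob → libilhilzob
  rule 4 (intervocalic lenition): libilhilzob → livilhilzob
  rule 5 (unconditioned shift): livilhilzob → livilhilzop
  ⇒ Ulluru livilhilzop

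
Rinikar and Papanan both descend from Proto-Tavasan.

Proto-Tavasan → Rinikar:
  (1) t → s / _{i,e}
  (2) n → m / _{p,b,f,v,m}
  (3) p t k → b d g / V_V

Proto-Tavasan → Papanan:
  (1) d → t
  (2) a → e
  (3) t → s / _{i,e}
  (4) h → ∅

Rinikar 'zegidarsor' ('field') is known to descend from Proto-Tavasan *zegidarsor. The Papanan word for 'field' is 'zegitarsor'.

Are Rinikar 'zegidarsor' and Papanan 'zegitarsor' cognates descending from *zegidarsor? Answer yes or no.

Derive the expected Papanan reflex of *zegidarsor:
Papanan: start from *zegidarsor.
  rule 1 (unconditioned shift): zegidarsor → zegitarsor
  rule 2 (vowel merger): zegitarsor → zegitersor
  rule 3 (palatalisation): zegitersor → zegisersor
  rule 4: no change — zegisersor
  ⇒ Papanan zegisersor
The regular Papanan reflex would be 'zegisersor', but the attested form is 'zegitarsor'. The correspondence is irregular, so they are not cognates (the Papanan form has a different source).

no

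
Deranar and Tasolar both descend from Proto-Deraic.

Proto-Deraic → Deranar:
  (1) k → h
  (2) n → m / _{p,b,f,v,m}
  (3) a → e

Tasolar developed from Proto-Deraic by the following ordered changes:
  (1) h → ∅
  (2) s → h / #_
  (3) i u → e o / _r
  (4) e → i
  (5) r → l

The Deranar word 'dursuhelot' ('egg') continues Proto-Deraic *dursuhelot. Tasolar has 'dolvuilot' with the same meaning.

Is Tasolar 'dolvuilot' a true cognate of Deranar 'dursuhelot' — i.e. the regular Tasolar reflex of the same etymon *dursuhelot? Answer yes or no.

Derive the expected Tasolar reflex of *dursuhelot:
Tasolar: *dursuhelot
  dursuhelot → dursuelot   [h-loss]
  dursuelot (rule 2 does not apply)
  dursuelot → dorsuelot   [pre-rhotic lowering]
  dorsuelot → dorsuilot   [vowel merger]
  dorsuilot → dolsuilot   [unconditioned shift]
  giving Tasolar dolsuilot.
The regular Tasolar reflex would be 'dolsuilot', but the attested form is 'dolvuilot'. The correspondence is irregular, so they are not cognates (the Tasolar form has a different source).

no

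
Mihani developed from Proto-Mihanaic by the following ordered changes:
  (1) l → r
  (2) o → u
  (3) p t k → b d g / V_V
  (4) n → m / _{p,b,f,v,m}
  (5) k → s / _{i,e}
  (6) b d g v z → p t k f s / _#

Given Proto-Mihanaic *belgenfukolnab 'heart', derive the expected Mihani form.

Mihani: *belgenfukolnab > bergenfukornab > bergenfukurnab > bergenfugurnab > bergemfugurnab > bergemfugurnap  (by unconditioned shift, vowel merger, intervocalic voicing, nasal place assimilation, final devoicing)

bergemfugurnap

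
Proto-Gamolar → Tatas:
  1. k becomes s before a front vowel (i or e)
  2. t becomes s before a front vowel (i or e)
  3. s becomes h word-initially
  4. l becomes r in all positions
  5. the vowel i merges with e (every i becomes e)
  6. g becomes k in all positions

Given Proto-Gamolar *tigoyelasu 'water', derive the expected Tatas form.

Tatas: *tigoyelasu > sigoyelasu > higoyelasu > higoyerasu > hegoyerasu > hekoyerasu  (by palatalisation, debuccalisation, unconditioned shift, vowel merger, unconditioned shift)

hekoyerasu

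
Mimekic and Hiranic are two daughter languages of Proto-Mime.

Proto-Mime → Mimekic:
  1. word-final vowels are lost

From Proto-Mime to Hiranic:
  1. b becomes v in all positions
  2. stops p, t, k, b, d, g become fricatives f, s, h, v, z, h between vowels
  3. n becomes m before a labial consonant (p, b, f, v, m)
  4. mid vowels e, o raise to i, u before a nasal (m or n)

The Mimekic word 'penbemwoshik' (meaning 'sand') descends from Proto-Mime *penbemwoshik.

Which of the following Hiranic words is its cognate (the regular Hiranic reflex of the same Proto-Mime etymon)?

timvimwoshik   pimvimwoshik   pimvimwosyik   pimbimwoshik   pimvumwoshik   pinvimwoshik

Hiranic: *penbemwoshik
  penbemwoshik → penvemwoshik   [unconditioned shift]
  penvemwoshik (rule 2 does not apply)
  penvemwoshik → pemvemwoshik   [nasal place assimilation]
  pemvemwoshik → pimvimwoshik   [pre-nasal raising]
  giving Hiranic pimvimwoshik.

pimvimwoshik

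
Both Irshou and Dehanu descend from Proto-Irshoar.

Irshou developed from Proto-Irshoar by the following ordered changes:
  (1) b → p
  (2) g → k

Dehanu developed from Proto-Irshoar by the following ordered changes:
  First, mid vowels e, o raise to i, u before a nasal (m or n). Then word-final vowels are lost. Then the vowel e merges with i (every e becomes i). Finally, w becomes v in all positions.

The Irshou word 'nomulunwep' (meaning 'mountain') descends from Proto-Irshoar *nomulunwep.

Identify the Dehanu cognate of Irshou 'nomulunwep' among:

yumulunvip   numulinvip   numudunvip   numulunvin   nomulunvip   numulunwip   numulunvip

Dehanu: *nomulunwep
  nomulunwep → numulunwep   [pre-nasal raising]
  numulunwep (rule 2 does not apply)
  numulunwep → numulunwip   [vowel merger]
  numulunwip → numulunvip   [unconditioned shift]
  giving Dehanu numulunvip.
The other candidates each miss or misapply at least one Dehanu change.

numulunvip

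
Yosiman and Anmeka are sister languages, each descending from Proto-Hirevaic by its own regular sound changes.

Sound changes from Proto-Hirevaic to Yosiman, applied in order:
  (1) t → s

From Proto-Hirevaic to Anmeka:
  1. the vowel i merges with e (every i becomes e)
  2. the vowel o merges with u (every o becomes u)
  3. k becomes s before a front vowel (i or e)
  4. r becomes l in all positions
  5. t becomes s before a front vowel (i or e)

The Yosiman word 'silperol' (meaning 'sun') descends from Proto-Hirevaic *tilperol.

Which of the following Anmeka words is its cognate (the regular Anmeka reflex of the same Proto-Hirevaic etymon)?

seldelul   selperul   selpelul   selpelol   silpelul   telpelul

Anmeka: *tilperol
  tilperol → telperol   [vowel merger]
  telperol → telperul   [vowel merger]
  telperul (rule 3 does not apply)
  telperul → telpelul   [unconditioned shift]
  telpelul → selpelul   [palatalisation]
  giving Anmeka selpelul.
Among the options, 'selpelul' alone shows every Anmeka change applied in order.

selpelul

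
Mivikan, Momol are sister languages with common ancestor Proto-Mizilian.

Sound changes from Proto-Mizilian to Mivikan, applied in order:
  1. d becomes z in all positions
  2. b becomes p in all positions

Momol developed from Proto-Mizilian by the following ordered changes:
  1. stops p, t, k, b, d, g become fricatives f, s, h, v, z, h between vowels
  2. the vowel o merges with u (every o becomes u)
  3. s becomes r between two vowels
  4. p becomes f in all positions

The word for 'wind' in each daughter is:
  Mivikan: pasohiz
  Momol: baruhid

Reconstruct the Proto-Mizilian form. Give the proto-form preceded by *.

*basohid

Position 3: Mivikan has s, Momol has r. Mivikan preserves s here (none of its changes turn any other segment into s), so the proto-segment is *s.
Position 7: Mivikan has z, Momol has d. Momol preserves d here (none of its changes turn any other segment into d), so the proto-segment is *d.
This points to *basohid. Verify forward in each daughter:
Mivikan: *basohid
  basohid → basohiz   [unconditioned shift]
  basohiz → pasohiz   [unconditioned shift]
  giving Mivikan pasohiz.
Momol: *basohid > basuhid > baruhid  (by vowel merger, rhotacism)
Only *basohid yields all of Mivikan pasohiz, Momol baruhid.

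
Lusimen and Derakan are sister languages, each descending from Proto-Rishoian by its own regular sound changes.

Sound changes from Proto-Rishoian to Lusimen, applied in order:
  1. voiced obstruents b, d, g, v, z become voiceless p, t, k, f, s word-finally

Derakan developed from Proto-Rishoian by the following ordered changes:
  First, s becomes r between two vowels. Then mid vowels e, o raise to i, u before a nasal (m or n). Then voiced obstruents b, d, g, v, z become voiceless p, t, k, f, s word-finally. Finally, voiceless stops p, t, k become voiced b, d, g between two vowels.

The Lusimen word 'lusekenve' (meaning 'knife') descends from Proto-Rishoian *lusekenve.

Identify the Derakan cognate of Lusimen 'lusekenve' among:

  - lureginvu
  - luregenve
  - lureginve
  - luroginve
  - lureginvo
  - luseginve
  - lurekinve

lureginve

Derakan: *lusekenve > lurekenve > lurekinve > lureginve  (by rhotacism, pre-nasal raising, intervocalic voicing)
The other candidates each miss or misapply at least one Derakan change.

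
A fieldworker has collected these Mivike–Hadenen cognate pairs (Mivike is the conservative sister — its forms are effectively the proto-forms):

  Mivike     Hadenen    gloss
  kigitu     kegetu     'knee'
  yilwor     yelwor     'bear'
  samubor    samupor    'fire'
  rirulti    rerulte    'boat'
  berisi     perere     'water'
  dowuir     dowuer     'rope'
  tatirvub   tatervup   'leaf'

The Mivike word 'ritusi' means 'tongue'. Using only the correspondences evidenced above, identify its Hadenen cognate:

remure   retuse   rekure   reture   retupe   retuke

kigitu ~ kegetu, yilwor ~ yelwor — Mivike i corresponds to Hadenen e after a consonant, before a consonant other than r, m, n, p, b, f, v.
berisi ~ perere — Mivike s corresponds to Hadenen r between vowels (before a front vowel).
rirulti ~ rerulte, berisi ~ perere — Mivike i corresponds to Hadenen e word-finally.
Applying these to Mivike 'ritusi':
  ritusi → retusi   (i→e after a consonant, before a consonant other than r, m, n, p, b, f, v)
  retusi → returi   (s→r between vowels (before a front vowel))
  returi → reture   (i→e word-finally)
So the Hadenen cognate is 'reture'.

reture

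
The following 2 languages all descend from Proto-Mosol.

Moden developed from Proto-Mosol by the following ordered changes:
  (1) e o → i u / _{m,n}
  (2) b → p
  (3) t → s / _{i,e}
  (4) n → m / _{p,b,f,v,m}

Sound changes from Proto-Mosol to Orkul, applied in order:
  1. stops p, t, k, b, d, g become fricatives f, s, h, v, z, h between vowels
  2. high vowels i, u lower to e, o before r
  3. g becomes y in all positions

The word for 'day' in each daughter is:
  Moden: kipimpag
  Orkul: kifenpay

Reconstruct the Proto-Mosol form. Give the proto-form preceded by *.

Position 8: Moden has g, Orkul has y. Moden preserves g here (none of its changes turn any other segment into g), so the proto-segment is *g.
Position 3: Moden has p, Orkul has f. Taking the neighbouring segments as reconstructed: Moden p could go back to *p or *b; Orkul f could go back to *p or *f — the one source consistent with every daughter is *p.
Continuing position by position gives *kipenpag; check it forward:
Moden: *kipenpag
  kipenpag → kipinpag   [pre-nasal raising]
  kipinpag (rule 2 does not apply)
  kipinpag (rule 3 does not apply)
  kipinpag → kipimpag   [nasal place assimilation]
  giving Moden kipimpag.
Orkul: *kipenpag > kifenpag > kifenpay  (by intervocalic lenition, unconditioned shift)
*kipenpag is the unique common source.

*kipenpag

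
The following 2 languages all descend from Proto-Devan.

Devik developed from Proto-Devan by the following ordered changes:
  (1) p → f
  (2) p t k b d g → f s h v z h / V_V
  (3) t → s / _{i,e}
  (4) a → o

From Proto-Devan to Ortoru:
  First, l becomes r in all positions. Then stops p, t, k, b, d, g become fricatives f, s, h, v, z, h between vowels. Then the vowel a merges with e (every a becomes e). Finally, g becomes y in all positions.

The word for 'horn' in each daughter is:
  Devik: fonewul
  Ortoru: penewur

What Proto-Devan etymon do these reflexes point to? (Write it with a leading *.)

*panewul

Position 2: Devik has o, Ortoru has e. Taking the neighbouring segments as reconstructed: Devik o could go back to *a or *o; Ortoru e could go back to *a or *e — the one source consistent with every daughter is *a.
Position 1: Devik has f, Ortoru has p. Ortoru preserves p here (none of its changes turn any other segment into p), so the proto-segment is *p.
Position 7: Devik has l, Ortoru has r. Devik preserves l here (none of its changes turn any other segment into l), so the proto-segment is *l.
Verify the candidate proto-form against each daughter:
Devik: *panewul
  panewul → fanewul   [unconditioned shift]
  fanewul (rule 2 does not apply)
  fanewul (rule 3 does not apply)
  fanewul → fonewul   [vowel merger]
  giving Devik fonewul.
Ortoru: *panewul
  panewul → panewur   [unconditioned shift]
  panewur (rule 2 does not apply)
  panewur → penewur   [vowel merger]
  penewur (rule 4 does not apply)
  giving Ortoru penewur.
Only *panewul yields all of Devik fonewul, Ortoru penewur.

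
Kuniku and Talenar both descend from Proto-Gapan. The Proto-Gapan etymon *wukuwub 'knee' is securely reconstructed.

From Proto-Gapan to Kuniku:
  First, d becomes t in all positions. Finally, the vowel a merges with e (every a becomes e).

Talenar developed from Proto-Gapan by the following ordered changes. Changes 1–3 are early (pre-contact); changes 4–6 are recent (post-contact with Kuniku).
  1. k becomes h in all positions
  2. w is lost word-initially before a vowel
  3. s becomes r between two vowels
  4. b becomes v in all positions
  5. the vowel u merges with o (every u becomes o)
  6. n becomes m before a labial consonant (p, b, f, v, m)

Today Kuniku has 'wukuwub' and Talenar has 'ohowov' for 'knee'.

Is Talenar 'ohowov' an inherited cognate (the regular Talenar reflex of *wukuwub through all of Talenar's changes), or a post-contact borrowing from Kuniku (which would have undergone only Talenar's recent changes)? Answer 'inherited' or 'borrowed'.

inherited

If inherited, *wukuwub would pass through all of Talenar's changes:
Talenar: start from *wukuwub.
  rule 1 (unconditioned shift): wukuwub → wuhuwub
  rule 2 (glide loss): wuhuwub → uhuwub
  rule 3: no change — uhuwub
  rule 4 (unconditioned shift): uhuwub → uhuwuv
  rule 5 (vowel merger): uhuwuv → ohowov
  rule 6: no change — ohowov
  ⇒ Talenar ohowov
If borrowed from Kuniku 'wukuwub' after the early changes, it would undergo only the recent ones:
  rule 4 (unconditioned shift): wukuwub → wukuwuv
  rule 5 (vowel merger): wukuwuv → wokowov
  rule 6 (nasal place assimilation): no change (wokowov)
  ⇒ as a loan: wokowov
Talenar 'ohowov' matches the inherited outcome exactly, so it is an inherited cognate, not a loan.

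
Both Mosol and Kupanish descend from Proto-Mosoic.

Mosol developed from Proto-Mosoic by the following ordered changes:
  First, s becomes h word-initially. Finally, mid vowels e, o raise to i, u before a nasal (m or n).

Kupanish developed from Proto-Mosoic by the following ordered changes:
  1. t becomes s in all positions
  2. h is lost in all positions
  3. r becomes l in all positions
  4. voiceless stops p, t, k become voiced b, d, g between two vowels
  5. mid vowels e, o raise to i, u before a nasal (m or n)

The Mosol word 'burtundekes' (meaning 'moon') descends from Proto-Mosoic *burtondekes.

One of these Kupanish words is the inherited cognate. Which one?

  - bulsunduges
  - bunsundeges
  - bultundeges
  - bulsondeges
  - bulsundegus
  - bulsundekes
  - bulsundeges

Kupanish: *burtondekes > bursondekes > bulsondekes > bulsondeges > bulsundeges  (by unconditioned shift, unconditioned shift, intervocalic voicing, pre-nasal raising)
The other candidates each miss or misapply at least one Kupanish change.

bulsundeges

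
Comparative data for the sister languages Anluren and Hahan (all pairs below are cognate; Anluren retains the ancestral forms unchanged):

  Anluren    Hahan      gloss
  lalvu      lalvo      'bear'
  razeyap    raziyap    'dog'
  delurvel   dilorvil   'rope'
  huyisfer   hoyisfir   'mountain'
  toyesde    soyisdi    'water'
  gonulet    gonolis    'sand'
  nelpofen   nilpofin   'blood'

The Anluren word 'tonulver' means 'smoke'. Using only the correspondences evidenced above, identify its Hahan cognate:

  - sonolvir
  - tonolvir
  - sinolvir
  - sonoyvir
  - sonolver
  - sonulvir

toyesde ~ soyisdi — Anluren t corresponds to Hahan s word-initially before a back vowel.
huyisfer ~ hoyisfir, gonulet ~ gonolis — Anluren u corresponds to Hahan o after a consonant, before a consonant other than r, m, n, p, b, f, v.
huyisfer ~ hoyisfir — Anluren e corresponds to Hahan i after a consonant, before r.
Applying these to Anluren 'tonulver':
  tonulver → sonulver   (t→s word-initially before a back vowel)
  sonulver → sonolver   (u→o after a consonant, before a consonant other than r, m, n, p, b, f, v)
  sonolver → sonolvir   (e→i after a consonant, before r)
So the Hahan cognate is 'sonolvir'.

sonolvir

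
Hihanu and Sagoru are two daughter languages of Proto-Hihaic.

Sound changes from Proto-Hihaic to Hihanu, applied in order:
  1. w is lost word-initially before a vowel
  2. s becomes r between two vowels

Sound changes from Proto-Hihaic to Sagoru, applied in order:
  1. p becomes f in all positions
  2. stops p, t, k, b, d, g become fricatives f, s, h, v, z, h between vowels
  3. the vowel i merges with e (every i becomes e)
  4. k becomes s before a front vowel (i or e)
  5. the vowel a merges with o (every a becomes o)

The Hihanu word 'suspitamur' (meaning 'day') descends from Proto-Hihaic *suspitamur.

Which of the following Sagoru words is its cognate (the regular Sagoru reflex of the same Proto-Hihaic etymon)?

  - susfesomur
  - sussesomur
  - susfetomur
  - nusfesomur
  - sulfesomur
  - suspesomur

Sagoru: *suspitamur > susfitamur > susfisamur > susfesamur > susfesomur  (by unconditioned shift, intervocalic lenition, vowel merger, vowel merger)
Only 'susfesomur' matches the regular Sagoru development of *suspitamur.

susfesomur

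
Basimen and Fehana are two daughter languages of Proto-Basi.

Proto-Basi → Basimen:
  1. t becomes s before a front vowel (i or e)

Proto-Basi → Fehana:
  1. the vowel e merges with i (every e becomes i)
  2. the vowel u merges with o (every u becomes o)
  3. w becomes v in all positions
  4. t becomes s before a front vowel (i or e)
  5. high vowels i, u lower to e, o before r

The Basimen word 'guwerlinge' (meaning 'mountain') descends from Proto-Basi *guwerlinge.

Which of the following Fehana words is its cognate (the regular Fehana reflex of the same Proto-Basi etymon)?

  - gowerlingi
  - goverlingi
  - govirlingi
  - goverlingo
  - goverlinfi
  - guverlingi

goverlingi

Fehana: *guwerlinge > guwirlingi > gowirlingi > govirlingi > goverlingi  (by vowel merger, vowel merger, unconditioned shift, pre-rhotic lowering)
Among the options, 'goverlingi' alone shows every Fehana change applied in order.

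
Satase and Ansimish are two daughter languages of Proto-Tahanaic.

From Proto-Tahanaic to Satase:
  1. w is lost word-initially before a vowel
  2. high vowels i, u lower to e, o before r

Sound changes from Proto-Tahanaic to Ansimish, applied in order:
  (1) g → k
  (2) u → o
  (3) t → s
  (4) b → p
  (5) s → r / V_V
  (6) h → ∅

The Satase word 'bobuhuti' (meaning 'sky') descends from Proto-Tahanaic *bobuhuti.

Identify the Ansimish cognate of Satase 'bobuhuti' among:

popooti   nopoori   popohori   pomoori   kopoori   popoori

popoori

Ansimish: *bobuhuti
  bobuhuti (rule 1 does not apply)
  bobuhuti → bobohoti   [vowel merger]
  bobohoti → bobohosi   [unconditioned shift]
  bobohosi → popohosi   [unconditioned shift]
  popohosi → popohori   [rhotacism]
  popohori → popoori   [h-loss]
  giving Ansimish popoori.
Among the options, 'popoori' alone shows every Ansimish change applied in order.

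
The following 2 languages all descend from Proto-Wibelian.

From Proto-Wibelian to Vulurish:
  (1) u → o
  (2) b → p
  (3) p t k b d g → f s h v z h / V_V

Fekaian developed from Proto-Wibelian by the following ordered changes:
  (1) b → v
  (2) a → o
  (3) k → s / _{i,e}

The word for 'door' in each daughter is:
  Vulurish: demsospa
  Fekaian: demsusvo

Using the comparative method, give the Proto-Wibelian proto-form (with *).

Position 8: Vulurish has a, Fekaian has o. Vulurish preserves a here (none of its changes turn any other segment into a), so the proto-segment is *a.
Position 5: Vulurish has o, Fekaian has u. Fekaian preserves u here (none of its changes turn any other segment into u), so the proto-segment is *u.
Verify the candidate proto-form against each daughter:
Vulurish: *demsusba
  demsusba → demsosba   [vowel merger]
  demsosba → demsospa   [unconditioned shift]
  demsospa (rule 3 does not apply)
  giving Vulurish demsospa.
Fekaian: *demsusba
  demsusba → demsusva   [unconditioned shift]
  demsusva → demsusvo   [vowel merger]
  demsusvo (rule 3 does not apply)
  giving Fekaian demsusvo.
No other proto-form is consistent with every reflex, so the reconstruction is *demsusba.

*demsusba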